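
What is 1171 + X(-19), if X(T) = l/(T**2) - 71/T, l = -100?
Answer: 423980/361 ≈ 1174.5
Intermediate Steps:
X(T) = -100/T**2 - 71/T
1171 + X(-19) = 1171 + (-100 - 71*(-19))/(-19)**2 = 1171 + (-100 + 1349)/361 = 1171 + (1/361)*1249 = 1171 + 1249/361 = 423980/361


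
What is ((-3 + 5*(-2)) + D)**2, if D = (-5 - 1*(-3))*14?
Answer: 1681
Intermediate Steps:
D = -28 (D = (-5 + 3)*14 = -2*14 = -28)
((-3 + 5*(-2)) + D)**2 = ((-3 + 5*(-2)) - 28)**2 = ((-3 - 10) - 28)**2 = (-13 - 28)**2 = (-41)**2 = 1681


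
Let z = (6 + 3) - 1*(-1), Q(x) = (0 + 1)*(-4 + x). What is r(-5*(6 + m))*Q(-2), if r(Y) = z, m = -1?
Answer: -60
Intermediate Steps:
Q(x) = -4 + x (Q(x) = 1*(-4 + x) = -4 + x)
z = 10 (z = 9 + 1 = 10)
r(Y) = 10
r(-5*(6 + m))*Q(-2) = 10*(-4 - 2) = 10*(-6) = -60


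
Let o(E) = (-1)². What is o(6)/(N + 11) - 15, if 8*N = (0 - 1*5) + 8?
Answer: -1357/91 ≈ -14.912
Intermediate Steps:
o(E) = 1
N = 3/8 (N = ((0 - 1*5) + 8)/8 = ((0 - 5) + 8)/8 = (-5 + 8)/8 = (⅛)*3 = 3/8 ≈ 0.37500)
o(6)/(N + 11) - 15 = 1/(3/8 + 11) - 15 = 1/(91/8) - 15 = 1*(8/91) - 15 = 8/91 - 15 = -1357/91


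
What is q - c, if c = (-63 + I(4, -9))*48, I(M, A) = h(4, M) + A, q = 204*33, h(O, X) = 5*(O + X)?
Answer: 8268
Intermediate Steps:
h(O, X) = 5*O + 5*X
q = 6732
I(M, A) = 20 + A + 5*M (I(M, A) = (5*4 + 5*M) + A = (20 + 5*M) + A = 20 + A + 5*M)
c = -1536 (c = (-63 + (20 - 9 + 5*4))*48 = (-63 + (20 - 9 + 20))*48 = (-63 + 31)*48 = -32*48 = -1536)
q - c = 6732 - 1*(-1536) = 6732 + 1536 = 8268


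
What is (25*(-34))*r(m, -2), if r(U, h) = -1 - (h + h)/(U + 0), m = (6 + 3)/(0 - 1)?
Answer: 11050/9 ≈ 1227.8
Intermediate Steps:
m = -9 (m = 9/(-1) = 9*(-1) = -9)
r(U, h) = -1 - 2*h/U
(25*(-34))*r(m, -2) = (25*(-34))*((-1*(-9) - 2*(-2))/(-9)) = -(-850)*(9 + 4)/9 = -(-850)*13/9 = -850*(-13/9) = 11050/9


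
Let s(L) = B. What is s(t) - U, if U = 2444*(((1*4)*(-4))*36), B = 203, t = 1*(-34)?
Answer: 1407947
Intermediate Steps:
t = -34
s(L) = 203
U = -1407744 (U = 2444*((4*(-4))*36) = 2444*(-16*36) = 2444*(-576) = -1407744)
s(t) - U = 203 - 1*(-1407744) = 203 + 1407744 = 1407947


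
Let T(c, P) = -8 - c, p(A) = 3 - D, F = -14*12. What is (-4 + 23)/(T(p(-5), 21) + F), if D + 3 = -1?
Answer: -19/183 ≈ -0.10383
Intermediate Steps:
D = -4 (D = -3 - 1 = -4)
F = -168
p(A) = 7 (p(A) = 3 - 1*(-4) = 3 + 4 = 7)
(-4 + 23)/(T(p(-5), 21) + F) = (-4 + 23)/((-8 - 1*7) - 168) = 19/((-8 - 7) - 168) = 19/(-15 - 168) = 19/(-183) = 19*(-1/183) = -19/183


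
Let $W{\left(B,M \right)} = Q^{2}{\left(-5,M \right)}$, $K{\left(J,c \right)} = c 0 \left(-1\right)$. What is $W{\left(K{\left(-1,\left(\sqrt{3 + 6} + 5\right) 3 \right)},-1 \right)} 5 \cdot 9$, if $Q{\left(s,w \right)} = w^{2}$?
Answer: $45$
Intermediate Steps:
$K{\left(J,c \right)} = 0$ ($K{\left(J,c \right)} = 0 \left(-1\right) = 0$)
$W{\left(B,M \right)} = M^{4}$ ($W{\left(B,M \right)} = \left(M^{2}\right)^{2} = M^{4}$)
$W{\left(K{\left(-1,\left(\sqrt{3 + 6} + 5\right) 3 \right)},-1 \right)} 5 \cdot 9 = \left(-1\right)^{4} \cdot 5 \cdot 9 = 1 \cdot 5 \cdot 9 = 5 \cdot 9 = 45$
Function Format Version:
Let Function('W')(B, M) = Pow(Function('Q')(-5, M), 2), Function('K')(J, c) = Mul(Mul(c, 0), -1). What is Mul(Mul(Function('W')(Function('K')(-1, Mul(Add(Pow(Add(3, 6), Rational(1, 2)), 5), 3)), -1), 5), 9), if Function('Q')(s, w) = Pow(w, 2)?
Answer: 45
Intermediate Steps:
Function('K')(J, c) = 0 (Function('K')(J, c) = Mul(0, -1) = 0)
Function('W')(B, M) = Pow(M, 4) (Function('W')(B, M) = Pow(Pow(M, 2), 2) = Pow(M, 4))
Mul(Mul(Function('W')(Function('K')(-1, Mul(Add(Pow(Add(3, 6), Rational(1, 2)), 5), 3)), -1), 5), 9) = Mul(Mul(Pow(-1, 4), 5), 9) = Mul(Mul(1, 5), 9) = Mul(5, 9) = 45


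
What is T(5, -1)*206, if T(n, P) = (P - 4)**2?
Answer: 5150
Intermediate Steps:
T(n, P) = (-4 + P)**2
T(5, -1)*206 = (-4 - 1)**2*206 = (-5)**2*206 = 25*206 = 5150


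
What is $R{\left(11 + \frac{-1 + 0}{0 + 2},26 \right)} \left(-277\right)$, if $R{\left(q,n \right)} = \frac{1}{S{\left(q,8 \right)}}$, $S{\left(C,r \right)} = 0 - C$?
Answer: $\frac{554}{21} \approx 26.381$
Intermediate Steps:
$S{\left(C,r \right)} = - C$
$R{\left(q,n \right)} = - \frac{1}{q}$ ($R{\left(q,n \right)} = \frac{1}{\left(-1\right) q} = - \frac{1}{q}$)
$R{\left(11 + \frac{-1 + 0}{0 + 2},26 \right)} \left(-277\right) = - \frac{1}{11 + \frac{-1 + 0}{0 + 2}} \left(-277\right) = - \frac{1}{11 - \frac{1}{2}} \left(-277\right) = - \frac{1}{\frac{21}{2}} \left(-277\right) = \left(-1\right) \frac{2}{21} \left(-277\right) = \left(- \frac{2}{21}\right) \left(-277\right) = \frac{554}{21}$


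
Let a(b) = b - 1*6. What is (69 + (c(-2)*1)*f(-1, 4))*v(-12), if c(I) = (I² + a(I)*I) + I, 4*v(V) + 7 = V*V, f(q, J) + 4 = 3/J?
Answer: 2877/8 ≈ 359.63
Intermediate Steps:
f(q, J) = -4 + 3/J
a(b) = -6 + b (a(b) = b - 6 = -6 + b)
v(V) = -7/4 + V²/4 (v(V) = -7/4 + (V*V)/4 = -7/4 + V²/4)
c(I) = I + I² + I*(-6 + I) (c(I) = (I² + (-6 + I)*I) + I = (I² + I*(-6 + I)) + I = I + I² + I*(-6 + I))
(69 + (c(-2)*1)*f(-1, 4))*v(-12) = (69 + (-2*(-5 + 2*(-2))*1)*(-4 + 3/4))*(-7/4 + (¼)*(-12)²) = (69 + (-2*(-5 - 4)*1)*(-4 + 3*(¼)))*(-7/4 + (¼)*144) = (69 + (-2*(-9)*1)*(-4 + ¾))*(-7/4 + 36) = (69 + (18*1)*(-13/4))*(137/4) = (69 + 18*(-13/4))*(137/4) = (69 - 117/2)*(137/4) = (21/2)*(137/4) = 2877/8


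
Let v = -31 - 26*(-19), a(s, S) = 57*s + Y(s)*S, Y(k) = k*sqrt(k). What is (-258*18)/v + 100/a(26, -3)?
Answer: -12046802/1209819 + 10*sqrt(26)/2613 ≈ -9.9380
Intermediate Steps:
Y(k) = k**(3/2)
a(s, S) = 57*s + S*s**(3/2) (a(s, S) = 57*s + s**(3/2)*S = 57*s + S*s**(3/2))
v = 463 (v = -31 + 494 = 463)
(-258*18)/v + 100/a(26, -3) = -258*18/463 + 100/(57*26 - 78*sqrt(26)) = -4644*1/463 + 100/(1482 - 78*sqrt(26)) = -4644/463 + 100/(1482 - 78*sqrt(26))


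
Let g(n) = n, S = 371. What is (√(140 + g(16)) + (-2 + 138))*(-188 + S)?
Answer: 24888 + 366*√39 ≈ 27174.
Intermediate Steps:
(√(140 + g(16)) + (-2 + 138))*(-188 + S) = (√(140 + 16) + (-2 + 138))*(-188 + 371) = (√156 + 136)*183 = (2*√39 + 136)*183 = (136 + 2*√39)*183 = 24888 + 366*√39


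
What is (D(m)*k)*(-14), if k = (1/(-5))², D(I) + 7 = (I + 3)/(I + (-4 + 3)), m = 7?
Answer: 224/75 ≈ 2.9867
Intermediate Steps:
D(I) = -7 + (3 + I)/(-1 + I) (D(I) = -7 + (I + 3)/(I + (-4 + 3)) = -7 + (3 + I)/(I - 1) = -7 + (3 + I)/(-1 + I))
k = 1/25 (k = (-⅕)² = 1/25 ≈ 0.040000)
(D(m)*k)*(-14) = ((2*(5 - 3*7)/(-1 + 7))*(1/25))*(-14) = ((2*(5 - 21)/6)*(1/25))*(-14) = ((2*(⅙)*(-16))*(1/25))*(-14) = -16/3*1/25*(-14) = -16/75*(-14) = 224/75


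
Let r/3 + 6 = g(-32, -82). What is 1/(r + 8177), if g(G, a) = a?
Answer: 1/7913 ≈ 0.00012637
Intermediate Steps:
r = -264 (r = -18 + 3*(-82) = -18 - 246 = -264)
1/(r + 8177) = 1/(-264 + 8177) = 1/7913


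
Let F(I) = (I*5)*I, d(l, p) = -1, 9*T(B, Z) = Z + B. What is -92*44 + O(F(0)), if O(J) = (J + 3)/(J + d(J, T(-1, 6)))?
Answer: -4051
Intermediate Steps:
T(B, Z) = B/9 + Z/9 (T(B, Z) = (Z + B)/9 = (B + Z)/9 = B/9 + Z/9)
F(I) = 5*I² (F(I) = (5*I)*I = 5*I²)
O(J) = (3 + J)/(-1 + J) (O(J) = (J + 3)/(J - 1) = (3 + J)/(-1 + J))
-92*44 + O(F(0)) = -92*44 + (3 + 5*0²)/(-1 + 5*0²) = -4048 + (3 + 5*0)/(-1 + 5*0) = -4048 + (3 + 0)/(-1 + 0) = -4048 + 3/(-1) = -4048 - 1*3 = -4048 - 3 = -4051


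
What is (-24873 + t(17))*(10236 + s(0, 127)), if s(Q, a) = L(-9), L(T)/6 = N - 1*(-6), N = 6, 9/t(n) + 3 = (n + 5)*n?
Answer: -95120925192/371 ≈ -2.5639e+8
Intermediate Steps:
t(n) = 9/(-3 + n*(5 + n)) (t(n) = 9/(-3 + (n + 5)*n) = 9/(-3 + (5 + n)*n) = 9/(-3 + n*(5 + n)))
L(T) = 72 (L(T) = 6*(6 - 1*(-6)) = 6*(6 + 6) = 6*12 = 72)
s(Q, a) = 72
(-24873 + t(17))*(10236 + s(0, 127)) = (-24873 + 9/(-3 + 17**2 + 5*17))*(10236 + 72) = (-24873 + 9/(-3 + 289 + 85))*10308 = (-24873 + 9/371)*10308 = -9227874/371*10308 = -95120925192/371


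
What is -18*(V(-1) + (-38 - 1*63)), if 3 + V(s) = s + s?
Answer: 1908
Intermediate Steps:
V(s) = -3 + 2*s (V(s) = -3 + (s + s) = -3 + 2*s)
-18*(V(-1) + (-38 - 1*63)) = -18*((-3 + 2*(-1)) + (-38 - 1*63)) = -18*((-3 - 2) + (-38 - 63)) = -18*(-5 - 101) = -18*(-106) = 1908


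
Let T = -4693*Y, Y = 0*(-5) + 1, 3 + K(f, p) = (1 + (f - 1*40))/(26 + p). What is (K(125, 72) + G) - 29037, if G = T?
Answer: -1652874/49 ≈ -33732.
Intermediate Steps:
K(f, p) = -3 + (-39 + f)/(26 + p) (K(f, p) = -3 + (1 + (f - 1*40))/(26 + p) = -3 + (1 + (f - 40))/(26 + p) = -3 + (1 + (-40 + f))/(26 + p) = -3 + (-39 + f)/(26 + p))
Y = 1 (Y = 0 + 1 = 1)
T = -4693 (T = -4693*1 = -4693)
G = -4693
(K(125, 72) + G) - 29037 = ((-117 + 125 - 3*72)/(26 + 72) - 4693) - 29037 = ((-117 + 125 - 216)/98 - 4693) - 29037 = ((1/98)*(-208) - 4693) - 29037 = (-104/49 - 4693) - 29037 = -230061/49 - 29037 = -1652874/49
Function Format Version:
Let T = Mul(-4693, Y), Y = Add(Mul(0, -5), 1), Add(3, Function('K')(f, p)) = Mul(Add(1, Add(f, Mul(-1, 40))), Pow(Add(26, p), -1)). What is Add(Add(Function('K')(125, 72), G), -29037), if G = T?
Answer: Rational(-1652874, 49) ≈ -33732.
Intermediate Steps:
Function('K')(f, p) = Add(-3, Mul(Pow(Add(26, p), -1), Add(-39, f))) (Function('K')(f, p) = Add(-3, Mul(Add(1, Add(f, Mul(-1, 40))), Pow(Add(26, p), -1))) = Add(-3, Mul(Add(1, Add(f, -40)), Pow(Add(26, p), -1))) = Add(-3, Mul(Add(1, Add(-40, f)), Pow(Add(26, p), -1))) = Add(-3, Mul(Add(-39, f), Pow(Add(26, p), -1))) = Add(-3, Mul(Pow(Add(26, p), -1), Add(-39, f))))
Y = 1 (Y = Add(0, 1) = 1)
T = -4693 (T = Mul(-4693, 1) = -4693)
G = -4693
Add(Add(Function('K')(125, 72), G), -29037) = Add(Add(Mul(Pow(Add(26, 72), -1), Add(-117, 125, Mul(-3, 72))), -4693), -29037) = Add(Add(Mul(Pow(98, -1), Add(-117, 125, -216)), -4693), -29037) = Add(Add(Mul(Rational(1, 98), -208), -4693), -29037) = Add(Add(Rational(-104, 49), -4693), -29037) = Add(Rational(-230061, 49), -29037) = Rational(-1652874, 49)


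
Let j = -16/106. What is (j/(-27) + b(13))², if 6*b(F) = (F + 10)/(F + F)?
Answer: 129663769/5537145744 ≈ 0.023417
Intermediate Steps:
j = -8/53 (j = -16*1/106 = -8/53 ≈ -0.15094)
b(F) = (10 + F)/(12*F) (b(F) = ((F + 10)/(F + F))/6 = ((10 + F)/((2*F)))/6 = ((10 + F)*(1/(2*F)))/6 = ((10 + F)/(2*F))/6 = (10 + F)/(12*F))
(j/(-27) + b(13))² = (-8/53/(-27) + (1/12)*(10 + 13)/13)² = (-8/53*(-1/27) + (1/12)*(1/13)*23)² = (8/1431 + 23/156)² = (11387/74412)² = 129663769/5537145744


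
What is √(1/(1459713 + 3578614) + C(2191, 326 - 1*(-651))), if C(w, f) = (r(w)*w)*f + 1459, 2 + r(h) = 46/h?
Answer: 5*I*√87754793914182822/719761 ≈ 2057.9*I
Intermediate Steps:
r(h) = -2 + 46/h
C(w, f) = 1459 + f*w*(-2 + 46/w) (C(w, f) = ((-2 + 46/w)*w)*f + 1459 = (w*(-2 + 46/w))*f + 1459 = f*w*(-2 + 46/w) + 1459 = 1459 + f*w*(-2 + 46/w))
√(1/(1459713 + 3578614) + C(2191, 326 - 1*(-651))) = √(1/(1459713 + 3578614) + (1459 - 2*(326 - 1*(-651))*(-23 + 2191))) = √(1/5038327 + (1459 - 2*(326 + 651)*2168)) = √(1/5038327 + (1459 - 2*977*2168)) = √(1/5038327 + (1459 - 4236272)) = √(1/5038327 - 4234813) = √(-21336372677850/5038327) = 5*I*√87754793914182822/719761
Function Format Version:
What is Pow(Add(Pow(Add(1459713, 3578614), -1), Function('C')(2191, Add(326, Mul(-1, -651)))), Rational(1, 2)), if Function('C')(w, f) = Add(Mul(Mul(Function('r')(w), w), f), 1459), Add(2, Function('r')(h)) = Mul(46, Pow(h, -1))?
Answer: Mul(Rational(5, 719761), I, Pow(87754793914182822, Rational(1, 2))) ≈ Mul(2057.9, I)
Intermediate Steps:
Function('r')(h) = Add(-2, Mul(46, Pow(h, -1)))
Function('C')(w, f) = Add(1459, Mul(f, w, Add(-2, Mul(46, Pow(w, -1))))) (Function('C')(w, f) = Add(Mul(Mul(Add(-2, Mul(46, Pow(w, -1))), w), f), 1459) = Add(Mul(Mul(w, Add(-2, Mul(46, Pow(w, -1)))), f), 1459) = Add(Mul(f, w, Add(-2, Mul(46, Pow(w, -1)))), 1459) = Add(1459, Mul(f, w, Add(-2, Mul(46, Pow(w, -1))))))
Pow(Add(Pow(Add(1459713, 3578614), -1), Function('C')(2191, Add(326, Mul(-1, -651)))), Rational(1, 2)) = Pow(Add(Pow(Add(1459713, 3578614), -1), Add(1459, Mul(-2, Add(326, Mul(-1, -651)), Add(-23, 2191)))), Rational(1, 2)) = Pow(Add(Pow(5038327, -1), Add(1459, Mul(-2, Add(326, 651), 2168))), Rational(1, 2)) = Pow(Add(Rational(1, 5038327), Add(1459, Mul(-2, 977, 2168))), Rational(1, 2)) = Pow(Add(Rational(1, 5038327), Add(1459, -4236272)), Rational(1, 2)) = Pow(Add(Rational(1, 5038327), -4234813), Rational(1, 2)) = Pow(Rational(-21336372677850, 5038327), Rational(1, 2)) = Mul(Rational(5, 719761), I, Pow(87754793914182822, Rational(1, 2)))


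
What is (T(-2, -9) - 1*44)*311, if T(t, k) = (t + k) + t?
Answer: -17727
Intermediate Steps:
T(t, k) = k + 2*t (T(t, k) = (k + t) + t = k + 2*t)
(T(-2, -9) - 1*44)*311 = ((-9 + 2*(-2)) - 1*44)*311 = ((-9 - 4) - 44)*311 = (-13 - 44)*311 = -57*311 = -17727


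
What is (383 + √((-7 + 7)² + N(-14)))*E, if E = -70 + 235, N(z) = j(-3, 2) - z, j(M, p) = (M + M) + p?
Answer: 63195 + 165*√10 ≈ 63717.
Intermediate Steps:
j(M, p) = p + 2*M (j(M, p) = 2*M + p = p + 2*M)
N(z) = -4 - z (N(z) = (2 + 2*(-3)) - z = (2 - 6) - z = -4 - z)
E = 165
(383 + √((-7 + 7)² + N(-14)))*E = (383 + √((-7 + 7)² + (-4 - 1*(-14))))*165 = (383 + √(0² + (-4 + 14)))*165 = (383 + √(0 + 10))*165 = (383 + √10)*165 = 63195 + 165*√10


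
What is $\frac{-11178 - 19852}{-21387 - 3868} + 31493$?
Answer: $\frac{159077349}{5051} \approx 31494.0$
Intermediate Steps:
$\frac{-11178 - 19852}{-21387 - 3868} + 31493 = - \frac{31030}{-25255} + 31493 = \left(-31030\right) \left(- \frac{1}{25255}\right) + 31493 = \frac{6206}{5051} + 31493 = \frac{159077349}{5051}$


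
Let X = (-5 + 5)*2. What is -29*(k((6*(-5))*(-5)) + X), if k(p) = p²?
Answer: -652500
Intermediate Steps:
X = 0 (X = 0*2 = 0)
-29*(k((6*(-5))*(-5)) + X) = -29*(((6*(-5))*(-5))² + 0) = -29*((-30*(-5))² + 0) = -29*(150² + 0) = -29*(22500 + 0) = -29*22500 = -652500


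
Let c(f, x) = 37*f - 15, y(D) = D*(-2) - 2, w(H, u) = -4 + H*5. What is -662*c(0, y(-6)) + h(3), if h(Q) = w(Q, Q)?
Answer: 9941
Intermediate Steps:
w(H, u) = -4 + 5*H
h(Q) = -4 + 5*Q
y(D) = -2 - 2*D (y(D) = -2*D - 2 = -2 - 2*D)
c(f, x) = -15 + 37*f
-662*c(0, y(-6)) + h(3) = -662*(-15 + 37*0) + (-4 + 5*3) = -662*(-15 + 0) + (-4 + 15) = -662*(-15) + 11 = 9930 + 11 = 9941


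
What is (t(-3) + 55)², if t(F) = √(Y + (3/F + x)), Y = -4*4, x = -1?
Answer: 3007 + 330*I*√2 ≈ 3007.0 + 466.69*I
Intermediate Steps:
Y = -16
t(F) = √(-17 + 3/F) (t(F) = √(-16 + (3/F - 1)) = √(-16 + (-1 + 3/F)) = √(-17 + 3/F))
(t(-3) + 55)² = (√(-17 + 3/(-3)) + 55)² = (√(-17 + 3*(-⅓)) + 55)² = (√(-17 - 1) + 55)² = (√(-18) + 55)² = (3*I*√2 + 55)² = (55 + 3*I*√2)²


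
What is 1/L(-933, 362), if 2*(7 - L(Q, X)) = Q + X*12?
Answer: -2/3397 ≈ -0.00058876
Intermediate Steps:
L(Q, X) = 7 - 6*X - Q/2 (L(Q, X) = 7 - (Q + X*12)/2 = 7 - (Q + 12*X)/2 = 7 + (-6*X - Q/2) = 7 - 6*X - Q/2)
1/L(-933, 362) = 1/(7 - 6*362 - ½*(-933)) = 1/(7 - 2172 + 933/2) = 1/(-3397/2) = -2/3397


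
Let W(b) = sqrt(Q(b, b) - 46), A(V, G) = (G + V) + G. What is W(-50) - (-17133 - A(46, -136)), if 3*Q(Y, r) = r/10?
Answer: 16907 + I*sqrt(429)/3 ≈ 16907.0 + 6.9041*I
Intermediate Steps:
Q(Y, r) = r/30 (Q(Y, r) = (r/10)/3 = r/30)
A(V, G) = V + 2*G
W(b) = sqrt(-46 + b/30) (W(b) = sqrt(b/30 - 46) = sqrt(-46 + b/30))
W(-50) - (-17133 - A(46, -136)) = sqrt(-41400 + 30*(-50))/30 - (-17133 - (46 + 2*(-136))) = sqrt(-41400 - 1500)/30 - (-17133 - (46 - 272)) = sqrt(-42900)/30 - (-17133 - 1*(-226)) = (10*I*sqrt(429))/30 - (-17133 + 226) = I*sqrt(429)/3 - 1*(-16907) = I*sqrt(429)/3 + 16907 = 16907 + I*sqrt(429)/3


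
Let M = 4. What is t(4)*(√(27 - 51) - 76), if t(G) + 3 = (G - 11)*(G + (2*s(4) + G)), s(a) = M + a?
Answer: 12996 - 342*I*√6 ≈ 12996.0 - 837.73*I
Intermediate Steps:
s(a) = 4 + a
t(G) = -3 + (-11 + G)*(16 + 2*G) (t(G) = -3 + (G - 11)*(G + (2*(4 + 4) + G)) = -3 + (-11 + G)*(G + (2*8 + G)) = -3 + (-11 + G)*(G + (16 + G)) = -3 + (-11 + G)*(16 + 2*G))
t(4)*(√(27 - 51) - 76) = (-179 - 6*4 + 2*4²)*(√(27 - 51) - 76) = (-179 - 24 + 2*16)*(√(-24) - 76) = (-179 - 24 + 32)*(2*I*√6 - 76) = -171*(-76 + 2*I*√6) = 12996 - 342*I*√6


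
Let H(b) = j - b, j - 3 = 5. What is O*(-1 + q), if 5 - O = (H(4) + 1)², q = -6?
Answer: 140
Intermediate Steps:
j = 8 (j = 3 + 5 = 8)
H(b) = 8 - b
O = -20 (O = 5 - ((8 - 1*4) + 1)² = 5 - ((8 - 4) + 1)² = 5 - (4 + 1)² = 5 - 1*5² = 5 - 1*25 = 5 - 25 = -20)
O*(-1 + q) = -20*(-1 - 6) = -20*(-7) = 140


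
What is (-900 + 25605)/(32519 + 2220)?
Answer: 24705/34739 ≈ 0.71116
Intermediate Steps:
(-900 + 25605)/(32519 + 2220) = 24705/34739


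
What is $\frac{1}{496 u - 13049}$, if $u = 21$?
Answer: $- \frac{1}{2633} \approx -0.00037979$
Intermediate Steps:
$\frac{1}{496 u - 13049} = \frac{1}{496 \cdot 21 - 13049} = \frac{1}{10416 - 13049} = \frac{1}{-2633} = - \frac{1}{2633}$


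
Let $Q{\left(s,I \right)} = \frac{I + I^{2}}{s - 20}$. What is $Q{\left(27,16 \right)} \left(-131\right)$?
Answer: $- \frac{35632}{7} \approx -5090.3$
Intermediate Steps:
$Q{\left(s,I \right)} = \frac{I + I^{2}}{-20 + s}$
$Q{\left(27,16 \right)} \left(-131\right) = \frac{16 \left(1 + 16\right)}{-20 + 27} \left(-131\right) = 16 \cdot \frac{1}{7} \cdot 17 \left(-131\right) = \frac{272}{7} \left(-131\right) = - \frac{35632}{7}$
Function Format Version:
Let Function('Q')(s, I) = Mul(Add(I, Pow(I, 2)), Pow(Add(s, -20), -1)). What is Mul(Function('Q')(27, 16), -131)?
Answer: Rational(-35632, 7) ≈ -5090.3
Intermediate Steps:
Function('Q')(s, I) = Mul(Pow(Add(-20, s), -1), Add(I, Pow(I, 2))) (Function('Q')(s, I) = Mul(Add(I, Pow(I, 2)), Pow(Add(-20, s), -1)) = Mul(Pow(Add(-20, s), -1), Add(I, Pow(I, 2))))
Mul(Function('Q')(27, 16), -131) = Mul(Mul(16, Pow(Add(-20, 27), -1), Add(1, 16)), -131) = Mul(Mul(16, Pow(7, -1), 17), -131) = Mul(Mul(16, Rational(1, 7), 17), -131) = Mul(Rational(272, 7), -131) = Rational(-35632, 7)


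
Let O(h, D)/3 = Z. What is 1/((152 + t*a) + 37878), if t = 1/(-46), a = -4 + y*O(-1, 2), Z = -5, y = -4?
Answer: 23/874662 ≈ 2.6296e-5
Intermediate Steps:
O(h, D) = -15 (O(h, D) = 3*(-5) = -15)
a = 56 (a = -4 - 4*(-15) = -4 + 60 = 56)
t = -1/46 ≈ -0.021739
1/((152 + t*a) + 37878) = 1/((152 - 1/46*56) + 37878) = 1/((152 - 28/23) + 37878) = 1/(3468/23 + 37878) = 1/(874662/23) = 23/874662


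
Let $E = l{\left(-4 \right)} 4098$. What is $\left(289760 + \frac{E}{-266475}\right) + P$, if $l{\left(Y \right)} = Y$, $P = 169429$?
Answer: $\frac{40787468389}{88825} \approx 4.5919 \cdot 10^{5}$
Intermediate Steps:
$E = -16392$ ($E = \left(-4\right) 4098 = -16392$)
$\left(289760 + \frac{E}{-266475}\right) + P = \left(289760 - \frac{16392}{-266475}\right) + 169429 = \left(289760 - - \frac{5464}{88825}\right) + 169429 = \left(289760 + \frac{5464}{88825}\right) + 169429 = \frac{25737937464}{88825} + 169429 = \frac{40787468389}{88825}$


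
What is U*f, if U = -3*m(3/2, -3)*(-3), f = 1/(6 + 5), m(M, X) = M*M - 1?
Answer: 45/44 ≈ 1.0227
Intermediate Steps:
m(M, X) = -1 + M² (m(M, X) = M² - 1 = -1 + M²)
f = 1/11 ≈ 0.090909
U = 45/4 (U = -3*(-1 + (3/2)²)*(-3) = -3*(-1 + 9/4)*(-3) = -3*5/4*(-3) = -15/4*(-3) = 45/4 ≈ 11.250)
U*f = (45/4)*(1/11) = 45/44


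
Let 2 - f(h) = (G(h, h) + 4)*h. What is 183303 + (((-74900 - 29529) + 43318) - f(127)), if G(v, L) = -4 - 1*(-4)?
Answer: 122698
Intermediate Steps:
G(v, L) = 0 (G(v, L) = -4 + 4 = 0)
f(h) = 2 - 4*h (f(h) = 2 - (0 + 4)*h = 2 - 4*h)
183303 + (((-74900 - 29529) + 43318) - f(127)) = 183303 + (((-74900 - 29529) + 43318) - (2 - 4*127)) = 183303 + ((-104429 + 43318) - (2 - 508)) = 183303 + (-61111 - 1*(-506)) = 183303 + (-61111 + 506) = 183303 - 60605 = 122698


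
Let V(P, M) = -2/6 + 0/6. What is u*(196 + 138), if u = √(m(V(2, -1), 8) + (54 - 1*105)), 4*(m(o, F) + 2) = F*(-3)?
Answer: 334*I*√59 ≈ 2565.5*I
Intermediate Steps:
V(P, M) = -⅓ (V(P, M) = -2*⅙ + 0*(⅙) = -⅓ + 0 = -⅓)
m(o, F) = -2 - 3*F/4 (m(o, F) = -2 + (F*(-3))/4 = -2 + (-3*F)/4 = -2 - 3*F/4)
u = I*√59 (u = √((-2 - ¾*8) + (54 - 1*105)) = √((-2 - 6) + (54 - 105)) = √(-8 - 51) = √(-59) = I*√59 ≈ 7.6811*I)
u*(196 + 138) = (I*√59)*(196 + 138) = (I*√59)*334 = 334*I*√59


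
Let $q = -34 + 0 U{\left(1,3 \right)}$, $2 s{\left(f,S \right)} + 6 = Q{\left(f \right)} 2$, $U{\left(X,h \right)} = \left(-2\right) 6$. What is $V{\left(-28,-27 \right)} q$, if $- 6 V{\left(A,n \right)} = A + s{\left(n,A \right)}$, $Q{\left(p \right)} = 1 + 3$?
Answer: $-153$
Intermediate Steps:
$Q{\left(p \right)} = 4$
$U{\left(X,h \right)} = -12$
$s{\left(f,S \right)} = 1$ ($s{\left(f,S \right)} = -3 + \frac{4 \cdot 2}{2} = -3 + \frac{1}{2} \cdot 8 = -3 + 4 = 1$)
$q = -34$ ($q = -34 + 0 \left(-12\right) = -34 + 0 = -34$)
$V{\left(A,n \right)} = - \frac{1}{6} - \frac{A}{6}$ ($V{\left(A,n \right)} = - \frac{A + 1}{6} = - \frac{1 + A}{6} = - \frac{1}{6} - \frac{A}{6}$)
$V{\left(-28,-27 \right)} q = \left(- \frac{1}{6} - - \frac{14}{3}\right) \left(-34\right) = \left(- \frac{1}{6} + \frac{14}{3}\right) \left(-34\right) = \frac{9}{2} \left(-34\right) = -153$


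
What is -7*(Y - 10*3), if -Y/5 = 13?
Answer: 665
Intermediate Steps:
Y = -65 (Y = -5*13 = -65)
-7*(Y - 10*3) = -7*(-65 - 10*3) = -7*(-65 - 30) = -7*(-95) = 665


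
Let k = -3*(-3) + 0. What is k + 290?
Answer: 299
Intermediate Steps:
k = 9 (k = 9 + 0 = 9)
k + 290 = 9 + 290 = 299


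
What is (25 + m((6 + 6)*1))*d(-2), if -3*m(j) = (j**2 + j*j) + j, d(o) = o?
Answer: 150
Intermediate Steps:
m(j) = -2*j**2/3 - j/3 (m(j) = -((j**2 + j*j) + j)/3 = -((j**2 + j**2) + j)/3 = -(2*j**2 + j)/3 = -(j + 2*j**2)/3 = -2*j**2/3 - j/3)
(25 + m((6 + 6)*1))*d(-2) = (25 - (6 + 6)*1*(1 + 2*((6 + 6)*1))/3)*(-2) = (25 - 12*1*(1 + 2*(12*1))/3)*(-2) = (25 - 1/3*12*(1 + 2*12))*(-2) = (25 - 1/3*12*(1 + 24))*(-2) = (25 - 1/3*12*25)*(-2) = (25 - 100)*(-2) = -75*(-2) = 150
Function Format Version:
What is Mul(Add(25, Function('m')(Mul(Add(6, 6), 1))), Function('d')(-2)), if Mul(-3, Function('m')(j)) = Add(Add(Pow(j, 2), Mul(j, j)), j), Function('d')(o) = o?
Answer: 150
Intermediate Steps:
Function('m')(j) = Add(Mul(Rational(-2, 3), Pow(j, 2)), Mul(Rational(-1, 3), j)) (Function('m')(j) = Mul(Rational(-1, 3), Add(Add(Pow(j, 2), Mul(j, j)), j)) = Mul(Rational(-1, 3), Add(Add(Pow(j, 2), Pow(j, 2)), j)) = Mul(Rational(-1, 3), Add(Mul(2, Pow(j, 2)), j)) = Mul(Rational(-1, 3), Add(j, Mul(2, Pow(j, 2)))) = Add(Mul(Rational(-2, 3), Pow(j, 2)), Mul(Rational(-1, 3), j)))
Mul(Add(25, Function('m')(Mul(Add(6, 6), 1))), Function('d')(-2)) = Mul(Add(25, Mul(Rational(-1, 3), Mul(Add(6, 6), 1), Add(1, Mul(2, Mul(Add(6, 6), 1))))), -2) = Mul(Add(25, Mul(Rational(-1, 3), Mul(12, 1), Add(1, Mul(2, Mul(12, 1))))), -2) = Mul(Add(25, Mul(Rational(-1, 3), 12, Add(1, Mul(2, 12)))), -2) = Mul(Add(25, Mul(Rational(-1, 3), 12, Add(1, 24))), -2) = Mul(Add(25, Mul(Rational(-1, 3), 12, 25)), -2) = Mul(Add(25, -100), -2) = Mul(-75, -2) = 150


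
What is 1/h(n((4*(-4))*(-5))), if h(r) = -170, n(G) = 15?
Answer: -1/170 ≈ -0.0058824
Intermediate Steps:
1/h(n((4*(-4))*(-5))) = 1/(-170) = -1/170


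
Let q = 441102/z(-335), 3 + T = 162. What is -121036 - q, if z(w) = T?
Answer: -6561942/53 ≈ -1.2381e+5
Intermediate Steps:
T = 159 (T = -3 + 162 = 159)
z(w) = 159
q = 147034/53 (q = 441102/159 = 441102*(1/159) = 147034/53 ≈ 2774.2)
-121036 - q = -121036 - 1*147034/53 = -121036 - 147034/53 = -6561942/53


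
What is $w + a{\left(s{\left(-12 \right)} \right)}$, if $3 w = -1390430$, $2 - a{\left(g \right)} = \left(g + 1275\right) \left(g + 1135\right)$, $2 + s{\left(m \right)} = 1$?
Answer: $- \frac{5724572}{3} \approx -1.9082 \cdot 10^{6}$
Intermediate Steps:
$s{\left(m \right)} = -1$ ($s{\left(m \right)} = -2 + 1 = -1$)
$a{\left(g \right)} = 2 - \left(1135 + g\right) \left(1275 + g\right)$ ($a{\left(g \right)} = 2 - \left(g + 1275\right) \left(g + 1135\right) = 2 - \left(1275 + g\right) \left(1135 + g\right) = 2 - \left(1135 + g\right) \left(1275 + g\right)$)
$w = - \frac{1390430}{3}$ ($w = \frac{1}{3} \left(-1390430\right) = - \frac{1390430}{3} \approx -4.6348 \cdot 10^{5}$)
$w + a{\left(s{\left(-12 \right)} \right)} = - \frac{1390430}{3} - 1444714 = - \frac{5724572}{3}$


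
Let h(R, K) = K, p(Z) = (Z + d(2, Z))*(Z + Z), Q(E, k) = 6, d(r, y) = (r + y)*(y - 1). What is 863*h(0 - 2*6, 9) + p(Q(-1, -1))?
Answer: 8319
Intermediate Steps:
d(r, y) = (-1 + y)*(r + y) (d(r, y) = (r + y)*(-1 + y) = (-1 + y)*(r + y))
p(Z) = 2*Z*(-2 + Z² + 2*Z) (p(Z) = (Z + (Z² - 1*2 - Z + 2*Z))*(Z + Z) = (Z + (Z² - 2 - Z + 2*Z))*(2*Z) = (Z + (-2 + Z + Z²))*(2*Z) = (-2 + Z² + 2*Z)*(2*Z) = 2*Z*(-2 + Z² + 2*Z))
863*h(0 - 2*6, 9) + p(Q(-1, -1)) = 863*9 + 2*6*(-2 + 6² + 2*6) = 7767 + 2*6*(-2 + 36 + 12) = 7767 + 2*6*46 = 7767 + 552 = 8319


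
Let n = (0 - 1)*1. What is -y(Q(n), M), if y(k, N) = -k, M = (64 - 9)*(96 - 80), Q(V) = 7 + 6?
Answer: 13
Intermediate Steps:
n = -1 (n = -1*1 = -1)
Q(V) = 13
M = 880 (M = 55*16 = 880)
-y(Q(n), M) = -(-1)*13 = -1*(-13) = 13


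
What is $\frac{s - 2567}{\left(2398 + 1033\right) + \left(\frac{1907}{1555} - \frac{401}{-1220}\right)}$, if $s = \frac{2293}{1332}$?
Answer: $- \frac{324114887105}{433692552987} \approx -0.74734$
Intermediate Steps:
$s = \frac{2293}{1332}$ ($s = 2293 \cdot \frac{1}{1332} = \frac{2293}{1332} \approx 1.7215$)
$\frac{s - 2567}{\left(2398 + 1033\right) + \left(\frac{1907}{1555} - \frac{401}{-1220}\right)} = \frac{\frac{2293}{1332} - 2567}{\left(2398 + 1033\right) + \left(\frac{1907}{1555} - \frac{401}{-1220}\right)} = - \frac{3416951}{1332 \left(3431 + \left(1907 \cdot \frac{1}{1555} - - \frac{401}{1220}\right)\right)} = - \frac{3416951}{1332 \left(3431 + \left(\frac{1907}{1555} + \frac{401}{1220}\right)\right)} = - \frac{3416951}{1332 \left(3431 + \frac{590019}{379420}\right)} = - \frac{3416951}{1332 \cdot \frac{1302380039}{379420}} = \left(- \frac{3416951}{1332}\right) \frac{379420}{1302380039} = - \frac{324114887105}{433692552987}$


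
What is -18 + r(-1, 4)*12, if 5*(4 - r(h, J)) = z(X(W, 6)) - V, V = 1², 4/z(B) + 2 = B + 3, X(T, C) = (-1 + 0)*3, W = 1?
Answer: 186/5 ≈ 37.200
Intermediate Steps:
X(T, C) = -3 (X(T, C) = -1*3 = -3)
z(B) = 4/(1 + B) (z(B) = 4/(-2 + (B + 3)) = 4/(-2 + (3 + B)) = 4/(1 + B))
V = 1
r(h, J) = 23/5 (r(h, J) = 4 - (4/(1 - 3) - 1*1)/5 = 4 - (4/(-2) - 1)/5 = 4 - (4*(-½) - 1)/5 = 4 - (-2 - 1)/5 = 4 - ⅕*(-3) = 4 + ⅗ = 23/5)
-18 + r(-1, 4)*12 = -18 + (23/5)*12 = -18 + 276/5 = 186/5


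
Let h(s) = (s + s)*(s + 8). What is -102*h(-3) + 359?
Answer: 3419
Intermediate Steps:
h(s) = 2*s*(8 + s) (h(s) = (2*s)*(8 + s) = 2*s*(8 + s))
-102*h(-3) + 359 = -204*(-3)*(8 - 3) + 359 = -204*(-3)*5 + 359 = -102*(-30) + 359 = 3060 + 359 = 3419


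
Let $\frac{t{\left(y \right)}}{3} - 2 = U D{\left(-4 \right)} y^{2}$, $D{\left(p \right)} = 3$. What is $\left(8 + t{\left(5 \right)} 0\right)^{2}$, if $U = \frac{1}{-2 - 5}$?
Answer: $64$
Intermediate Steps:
$U = - \frac{1}{7}$ ($U = \frac{1}{-7} = - \frac{1}{7} \approx -0.14286$)
$t{\left(y \right)} = 6 - \frac{9 y^{2}}{7}$ ($t{\left(y \right)} = 6 + 3 \left(- \frac{1}{7}\right) 3 y^{2} = 6 + 3 \left(- \frac{3 y^{2}}{7}\right) = 6 - \frac{9 y^{2}}{7}$)
$\left(8 + t{\left(5 \right)} 0\right)^{2} = \left(8 + \left(6 - \frac{9 \cdot 5^{2}}{7}\right) 0\right)^{2} = \left(8 + \left(6 - \frac{225}{7}\right) 0\right)^{2} = \left(8 - 0\right)^{2} = \left(8 + 0\right)^{2} = 8^{2} = 64$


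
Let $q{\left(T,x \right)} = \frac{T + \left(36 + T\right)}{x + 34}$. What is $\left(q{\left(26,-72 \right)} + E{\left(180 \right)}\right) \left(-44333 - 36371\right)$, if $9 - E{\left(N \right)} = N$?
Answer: $\frac{265758272}{19} \approx 1.3987 \cdot 10^{7}$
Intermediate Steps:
$E{\left(N \right)} = 9 - N$
$q{\left(T,x \right)} = \frac{36 + 2 T}{34 + x}$
$\left(q{\left(26,-72 \right)} + E{\left(180 \right)}\right) \left(-44333 - 36371\right) = \left(\frac{2 \left(18 + 26\right)}{34 - 72} + \left(9 - 180\right)\right) \left(-44333 - 36371\right) = \left(2 \frac{1}{-38} \cdot 44 + \left(9 - 180\right)\right) \left(-80704\right) = \left(2 \left(- \frac{1}{38}\right) 44 - 171\right) \left(-80704\right) = \left(- \frac{44}{19} - 171\right) \left(-80704\right) = \left(- \frac{3293}{19}\right) \left(-80704\right) = \frac{265758272}{19}$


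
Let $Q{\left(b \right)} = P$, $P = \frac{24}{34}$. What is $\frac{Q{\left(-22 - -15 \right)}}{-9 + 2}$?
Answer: $- \frac{12}{119} \approx -0.10084$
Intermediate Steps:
$P = \frac{12}{17}$ ($P = 24 \cdot \frac{1}{34} = \frac{12}{17} \approx 0.70588$)
$Q{\left(b \right)} = \frac{12}{17}$
$\frac{Q{\left(-22 - -15 \right)}}{-9 + 2} = \frac{12}{17 \left(-9 + 2\right)} = \frac{12}{17 \left(-7\right)} = \frac{12}{17} \left(- \frac{1}{7}\right) = - \frac{12}{119}$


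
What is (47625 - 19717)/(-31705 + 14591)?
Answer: -13954/8557 ≈ -1.6307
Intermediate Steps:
(47625 - 19717)/(-31705 + 14591) = 27908/(-17114) = 27908*(-1/17114) = -13954/8557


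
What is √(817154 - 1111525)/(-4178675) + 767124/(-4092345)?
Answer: -85236/454705 - I*√294371/4178675 ≈ -0.18745 - 0.00012984*I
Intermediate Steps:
√(817154 - 1111525)/(-4178675) + 767124/(-4092345) = √(-294371)*(-1/4178675) + 767124*(-1/4092345) = (I*√294371)*(-1/4178675) - 85236/454705 = -I*√294371/4178675 - 85236/454705 = -85236/454705 - I*√294371/4178675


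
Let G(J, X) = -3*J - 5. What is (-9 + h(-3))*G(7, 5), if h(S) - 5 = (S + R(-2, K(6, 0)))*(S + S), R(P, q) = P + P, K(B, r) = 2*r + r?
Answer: -988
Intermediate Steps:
G(J, X) = -5 - 3*J
K(B, r) = 3*r
R(P, q) = 2*P
h(S) = 5 + 2*S*(-4 + S) (h(S) = 5 + (S + 2*(-2))*(S + S) = 5 + (S - 4)*(2*S) = 5 + (-4 + S)*(2*S) = 5 + 2*S*(-4 + S))
(-9 + h(-3))*G(7, 5) = (-9 + (5 - 8*(-3) + 2*(-3)²))*(-5 - 3*7) = (-9 + (5 + 24 + 2*9))*(-5 - 21) = (-9 + (5 + 24 + 18))*(-26) = (-9 + 47)*(-26) = 38*(-26) = -988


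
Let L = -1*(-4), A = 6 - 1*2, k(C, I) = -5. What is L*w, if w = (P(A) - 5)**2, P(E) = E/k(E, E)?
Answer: 3364/25 ≈ 134.56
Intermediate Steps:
A = 4 (A = 6 - 2 = 4)
P(E) = -E/5 (P(E) = E/(-5) = E*(-1/5) = -E/5)
L = 4
w = 841/25 (w = (-1/5*4 - 5)**2 = (-4/5 - 5)**2 = (-29/5)**2 = 841/25 ≈ 33.640)
L*w = 4*(841/25) = 3364/25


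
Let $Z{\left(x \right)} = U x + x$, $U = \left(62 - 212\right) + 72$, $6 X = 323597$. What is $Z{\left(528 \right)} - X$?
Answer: $- \frac{567533}{6} \approx -94589.0$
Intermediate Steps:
$X = \frac{323597}{6}$ ($X = \frac{1}{6} \cdot 323597 = \frac{323597}{6} \approx 53933.0$)
$U = -78$ ($U = -150 + 72 = -78$)
$Z{\left(x \right)} = - 77 x$ ($Z{\left(x \right)} = - 78 x + x = - 77 x$)
$Z{\left(528 \right)} - X = \left(-77\right) 528 - \frac{323597}{6} = -40656 - \frac{323597}{6} = - \frac{567533}{6}$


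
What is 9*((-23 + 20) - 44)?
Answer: -423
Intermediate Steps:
9*((-23 + 20) - 44) = 9*(-3 - 44) = 9*(-47) = -423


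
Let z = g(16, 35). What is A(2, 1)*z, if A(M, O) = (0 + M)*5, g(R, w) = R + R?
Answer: 320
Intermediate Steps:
g(R, w) = 2*R
A(M, O) = 5*M (A(M, O) = M*5 = 5*M)
z = 32 (z = 2*16 = 32)
A(2, 1)*z = (5*2)*32 = 10*32 = 320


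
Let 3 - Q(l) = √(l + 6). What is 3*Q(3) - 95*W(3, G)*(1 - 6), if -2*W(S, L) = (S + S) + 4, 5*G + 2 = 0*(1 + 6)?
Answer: -2375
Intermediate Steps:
Q(l) = 3 - √(6 + l) (Q(l) = 3 - √(l + 6) = 3 - √(6 + l))
G = -⅖ (G = -⅖ + (0*(1 + 6))/5 = -⅖ + (0*7)/5 = -⅖ + (⅕)*0 = -⅖ + 0 = -⅖ ≈ -0.40000)
W(S, L) = -2 - S (W(S, L) = -((S + S) + 4)/2 = -(2*S + 4)/2 = -(4 + 2*S)/2 = -2 - S)
3*Q(3) - 95*W(3, G)*(1 - 6) = 3*(3 - √(6 + 3)) - 95*(-2 - 1*3)*(1 - 6) = 3*(3 - √9) - 95*(-2 - 3)*(-5) = 3*(3 - 1*3) - (-475)*(-5) = 3*(3 - 3) - 95*25 = 3*0 - 2375 = 0 - 2375 = -2375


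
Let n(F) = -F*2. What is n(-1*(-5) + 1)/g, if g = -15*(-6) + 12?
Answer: -2/17 ≈ -0.11765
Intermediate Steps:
n(F) = -2*F
g = 102 (g = 90 + 12 = 102)
n(-1*(-5) + 1)/g = -2*(-1*(-5) + 1)/102 = -2*(5 + 1)*(1/102) = -2*6*(1/102) = -12*1/102 = -2/17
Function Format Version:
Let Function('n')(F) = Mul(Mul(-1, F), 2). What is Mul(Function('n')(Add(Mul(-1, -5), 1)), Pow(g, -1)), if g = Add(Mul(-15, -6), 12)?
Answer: Rational(-2, 17) ≈ -0.11765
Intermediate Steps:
Function('n')(F) = Mul(-2, F)
g = 102 (g = Add(90, 12) = 102)
Mul(Function('n')(Add(Mul(-1, -5), 1)), Pow(g, -1)) = Mul(Mul(-2, Add(Mul(-1, -5), 1)), Pow(102, -1)) = Mul(Mul(-2, Add(5, 1)), Rational(1, 102)) = Mul(Mul(-2, 6), Rational(1, 102)) = Mul(-12, Rational(1, 102)) = Rational(-2, 17)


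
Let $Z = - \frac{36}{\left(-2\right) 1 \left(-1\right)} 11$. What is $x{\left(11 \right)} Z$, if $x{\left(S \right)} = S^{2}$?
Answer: $-23958$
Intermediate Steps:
$Z = -198$ ($Z = - \frac{36}{\left(-2\right) \left(-1\right)} 11 = - \frac{36}{2} \cdot 11 = \left(-36\right) \frac{1}{2} \cdot 11 = \left(-18\right) 11 = -198$)
$x{\left(11 \right)} Z = 11^{2} \left(-198\right) = 121 \left(-198\right) = -23958$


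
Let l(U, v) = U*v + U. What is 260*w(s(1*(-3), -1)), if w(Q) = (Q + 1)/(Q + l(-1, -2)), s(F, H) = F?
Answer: 260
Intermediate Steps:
l(U, v) = U + U*v
w(Q) = 1 (w(Q) = (Q + 1)/(Q - (1 - 2)) = (1 + Q)/(Q - 1*(-1)) = (1 + Q)/(Q + 1) = (1 + Q)/(1 + Q) = 1)
260*w(s(1*(-3), -1)) = 260*1 = 260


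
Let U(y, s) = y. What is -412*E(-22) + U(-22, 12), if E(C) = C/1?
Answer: 9042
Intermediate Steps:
E(C) = C (E(C) = C*1 = C)
-412*E(-22) + U(-22, 12) = -412*(-22) - 22 = 9064 - 22 = 9042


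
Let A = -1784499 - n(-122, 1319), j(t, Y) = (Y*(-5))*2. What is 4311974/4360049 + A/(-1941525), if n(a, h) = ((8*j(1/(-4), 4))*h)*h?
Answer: -2411189518251679/8465144134725 ≈ -284.84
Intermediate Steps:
j(t, Y) = -10*Y (j(t, Y) = -5*Y*2 = -10*Y)
n(a, h) = -320*h² (n(a, h) = ((8*(-10*4))*h)*h = ((8*(-40))*h)*h = (-320*h)*h = -320*h²)
A = 554939021 (A = -1784499 - (-320)*1319² = -1784499 - (-320)*1739761 = -1784499 - 1*(-556723520) = -1784499 + 556723520 = 554939021)
4311974/4360049 + A/(-1941525) = 4311974/4360049 + 554939021/(-1941525) = 4311974*(1/4360049) + 554939021*(-1/1941525) = 4311974/4360049 - 554939021/1941525 = -2411189518251679/8465144134725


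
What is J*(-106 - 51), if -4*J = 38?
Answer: 2983/2 ≈ 1491.5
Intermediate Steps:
J = -19/2 (J = -¼*38 = -19/2 ≈ -9.5000)
J*(-106 - 51) = -19*(-106 - 51)/2 = -19/2*(-157) = 2983/2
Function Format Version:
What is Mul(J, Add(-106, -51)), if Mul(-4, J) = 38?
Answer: Rational(2983, 2) ≈ 1491.5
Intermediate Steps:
J = Rational(-19, 2) (J = Mul(Rational(-1, 4), 38) = Rational(-19, 2) ≈ -9.5000)
Mul(J, Add(-106, -51)) = Mul(Rational(-19, 2), Add(-106, -51)) = Mul(Rational(-19, 2), -157) = Rational(2983, 2)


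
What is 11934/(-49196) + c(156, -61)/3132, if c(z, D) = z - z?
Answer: -5967/24598 ≈ -0.24258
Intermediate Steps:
c(z, D) = 0
11934/(-49196) + c(156, -61)/3132 = 11934/(-49196) + 0/3132 = 11934*(-1/49196) + 0*(1/3132) = -5967/24598 + 0 = -5967/24598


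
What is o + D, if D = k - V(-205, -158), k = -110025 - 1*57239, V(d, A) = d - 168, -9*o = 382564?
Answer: -1884583/9 ≈ -2.0940e+5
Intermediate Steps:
o = -382564/9 (o = -1/9*382564 = -382564/9 ≈ -42507.)
V(d, A) = -168 + d
k = -167264 (k = -110025 - 57239 = -167264)
D = -166891 (D = -167264 - (-168 - 205) = -167264 - 1*(-373) = -167264 + 373 = -166891)
o + D = -382564/9 - 166891 = -1884583/9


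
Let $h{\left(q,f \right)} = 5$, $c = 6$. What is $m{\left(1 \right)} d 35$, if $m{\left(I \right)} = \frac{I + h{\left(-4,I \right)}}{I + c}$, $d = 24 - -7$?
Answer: $930$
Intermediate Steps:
$d = 31$ ($d = 24 + 7 = 31$)
$m{\left(I \right)} = \frac{5 + I}{6 + I}$ ($m{\left(I \right)} = \frac{I + 5}{I + 6} = \frac{5 + I}{6 + I}$)
$m{\left(1 \right)} d 35 = \frac{5 + 1}{6 + 1} \cdot 31 \cdot 35 = \frac{1}{7} \cdot 6 \cdot 31 \cdot 35 = \frac{6}{7} \cdot 31 \cdot 35 = \frac{186}{7} \cdot 35 = 930$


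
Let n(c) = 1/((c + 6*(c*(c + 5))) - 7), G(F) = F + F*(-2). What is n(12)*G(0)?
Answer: 0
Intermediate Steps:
G(F) = -F (G(F) = F - 2*F = -F)
n(c) = 1/(-7 + c + 6*c*(5 + c)) (n(c) = 1/((c + 6*(c*(5 + c))) - 7) = 1/((c + 6*c*(5 + c)) - 7) = 1/(-7 + c + 6*c*(5 + c)))
n(12)*G(0) = (-1*0)/(-7 + 6*12² + 31*12) = 0/(-7 + 6*144 + 372) = 0/(-7 + 864 + 372) = 0/1229 = (1/1229)*0 = 0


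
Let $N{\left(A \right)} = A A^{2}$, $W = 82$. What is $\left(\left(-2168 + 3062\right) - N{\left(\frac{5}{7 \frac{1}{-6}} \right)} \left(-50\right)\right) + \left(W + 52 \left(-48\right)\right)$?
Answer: $- \frac{1871360}{343} \approx -5455.9$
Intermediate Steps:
$N{\left(A \right)} = A^{3}$
$\left(\left(-2168 + 3062\right) - N{\left(\frac{5}{7 \frac{1}{-6}} \right)} \left(-50\right)\right) + \left(W + 52 \left(-48\right)\right) = \left(\left(-2168 + 3062\right) - \left(\frac{5}{7 \frac{1}{-6}}\right)^{3} \left(-50\right)\right) + \left(82 + 52 \left(-48\right)\right) = \left(894 - \left(\frac{5}{7 \left(- \frac{1}{6}\right)}\right)^{3} \left(-50\right)\right) + \left(82 - 2496\right) = \left(894 - \left(\frac{5}{- \frac{7}{6}}\right)^{3} \left(-50\right)\right) - 2414 = \left(894 - \left(5 \left(- \frac{6}{7}\right)\right)^{3} \left(-50\right)\right) - 2414 = \left(894 - \left(- \frac{30}{7}\right)^{3} \left(-50\right)\right) - 2414 = \left(894 - \left(- \frac{27000}{343}\right) \left(-50\right)\right) - 2414 = \left(894 - \frac{1350000}{343}\right) - 2414 = - \frac{1043358}{343} - 2414 = - \frac{1871360}{343}$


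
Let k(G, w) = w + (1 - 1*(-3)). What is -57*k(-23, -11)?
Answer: 399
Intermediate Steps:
k(G, w) = 4 + w (k(G, w) = w + (1 + 3) = w + 4 = 4 + w)
-57*k(-23, -11) = -57*(4 - 11) = -57*(-7) = 399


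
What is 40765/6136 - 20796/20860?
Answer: 180688411/31999240 ≈ 5.6466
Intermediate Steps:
40765/6136 - 20796/20860 = 40765*(1/6136) - 20796*1/20860 = 40765/6136 - 5199/5215 = 180688411/31999240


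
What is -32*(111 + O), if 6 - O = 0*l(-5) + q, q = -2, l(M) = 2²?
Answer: -3808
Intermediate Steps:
l(M) = 4
O = 8 (O = 6 - (0*4 - 2) = 6 - (0 - 2) = 6 - 1*(-2) = 6 + 2 = 8)
-32*(111 + O) = -32*(111 + 8) = -32*119 = -3808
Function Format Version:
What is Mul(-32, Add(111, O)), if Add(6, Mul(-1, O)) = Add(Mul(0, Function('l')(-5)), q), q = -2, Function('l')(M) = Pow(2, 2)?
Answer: -3808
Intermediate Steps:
Function('l')(M) = 4
O = 8 (O = Add(6, Mul(-1, Add(Mul(0, 4), -2))) = Add(6, Mul(-1, Add(0, -2))) = Add(6, Mul(-1, -2)) = Add(6, 2) = 8)
Mul(-32, Add(111, O)) = Mul(-32, Add(111, 8)) = Mul(-32, 119) = -3808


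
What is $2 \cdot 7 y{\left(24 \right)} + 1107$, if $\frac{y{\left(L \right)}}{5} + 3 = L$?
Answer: $2577$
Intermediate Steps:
$y{\left(L \right)} = -15 + 5 L$
$2 \cdot 7 y{\left(24 \right)} + 1107 = 2 \cdot 7 \left(-15 + 5 \cdot 24\right) + 1107 = 14 \left(-15 + 120\right) + 1107 = 14 \cdot 105 + 1107 = 1470 + 1107 = 2577$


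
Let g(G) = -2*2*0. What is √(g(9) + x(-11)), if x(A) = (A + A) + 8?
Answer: I*√14 ≈ 3.7417*I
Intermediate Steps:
g(G) = 0 (g(G) = -4*0 = 0)
x(A) = 8 + 2*A (x(A) = 2*A + 8 = 8 + 2*A)
√(g(9) + x(-11)) = √(0 + (8 + 2*(-11))) = √(0 + (8 - 22)) = √(0 - 14) = √(-14) = I*√14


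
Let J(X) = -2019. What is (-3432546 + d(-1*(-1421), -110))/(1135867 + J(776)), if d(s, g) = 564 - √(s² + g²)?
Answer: -1715991/566924 - √2031341/1133848 ≈ -3.0281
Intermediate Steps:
d(s, g) = 564 - √(g² + s²)
(-3432546 + d(-1*(-1421), -110))/(1135867 + J(776)) = (-3432546 + (564 - √((-110)² + (-1*(-1421))²)))/(1135867 - 2019) = (-3432546 + (564 - √(12100 + 1421²)))/1133848 = (-3432546 + (564 - √(12100 + 2019241)))*(1/1133848) = (-3432546 + (564 - √2031341))*(1/1133848) = (-3431982 - √2031341)*(1/1133848) = -1715991/566924 - √2031341/1133848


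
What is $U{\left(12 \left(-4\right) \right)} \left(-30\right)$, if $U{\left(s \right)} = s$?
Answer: $1440$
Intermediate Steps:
$U{\left(12 \left(-4\right) \right)} \left(-30\right) = 12 \left(-4\right) \left(-30\right) = \left(-48\right) \left(-30\right) = 1440$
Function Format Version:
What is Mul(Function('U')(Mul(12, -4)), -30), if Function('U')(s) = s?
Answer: 1440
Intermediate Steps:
Mul(Function('U')(Mul(12, -4)), -30) = Mul(Mul(12, -4), -30) = Mul(-48, -30) = 1440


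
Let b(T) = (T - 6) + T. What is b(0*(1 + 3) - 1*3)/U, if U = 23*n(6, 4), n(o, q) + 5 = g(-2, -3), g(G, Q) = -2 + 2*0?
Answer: 12/161 ≈ 0.074534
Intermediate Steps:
g(G, Q) = -2 (g(G, Q) = -2 + 0 = -2)
n(o, q) = -7 (n(o, q) = -5 - 2 = -7)
b(T) = -6 + 2*T (b(T) = (-6 + T) + T = -6 + 2*T)
U = -161 (U = 23*(-7) = -161)
b(0*(1 + 3) - 1*3)/U = (-6 + 2*(0*(1 + 3) - 1*3))/(-161) = (-6 + 2*(0*4 - 3))*(-1/161) = (-6 + 2*(0 - 3))*(-1/161) = (-6 + 2*(-3))*(-1/161) = (-6 - 6)*(-1/161) = -12*(-1/161) = 12/161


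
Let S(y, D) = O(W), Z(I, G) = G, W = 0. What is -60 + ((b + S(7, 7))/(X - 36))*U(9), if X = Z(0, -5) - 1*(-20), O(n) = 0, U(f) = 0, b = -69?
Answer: -60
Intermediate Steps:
X = 15 (X = -5 - 1*(-20) = -5 + 20 = 15)
S(y, D) = 0
-60 + ((b + S(7, 7))/(X - 36))*U(9) = -60 + ((-69 + 0)/(15 - 36))*0 = -60 - 69/(-21)*0 = -60 - 69*(-1/21)*0 = -60 + (23/7)*0 = -60 + 0 = -60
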